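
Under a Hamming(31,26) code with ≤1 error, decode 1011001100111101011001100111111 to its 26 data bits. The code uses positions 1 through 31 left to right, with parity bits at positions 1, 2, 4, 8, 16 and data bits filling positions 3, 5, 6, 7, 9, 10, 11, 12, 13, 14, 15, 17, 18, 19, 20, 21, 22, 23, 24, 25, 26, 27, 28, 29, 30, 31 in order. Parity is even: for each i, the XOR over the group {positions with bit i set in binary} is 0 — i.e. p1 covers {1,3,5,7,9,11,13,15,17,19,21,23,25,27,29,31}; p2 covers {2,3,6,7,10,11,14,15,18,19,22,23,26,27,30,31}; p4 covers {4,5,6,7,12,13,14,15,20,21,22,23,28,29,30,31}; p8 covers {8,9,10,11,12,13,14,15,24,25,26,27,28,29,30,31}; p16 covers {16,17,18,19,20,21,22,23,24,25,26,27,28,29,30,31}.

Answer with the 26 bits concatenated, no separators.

s1 (pos 1,3,5,7,9,11,13,15,17,19,21,23,25,27,29,31): 1⊕1⊕0⊕1⊕0⊕1⊕1⊕0⊕0⊕1⊕0⊕1⊕0⊕1⊕1⊕1 = 0
s2 (pos 2,3,6,7,10,11,14,15,18,19,22,23,26,27,30,31): 0⊕1⊕0⊕1⊕0⊕1⊕1⊕0⊕1⊕1⊕1⊕1⊕1⊕1⊕1⊕1 = 0
s4 (pos 4,5,6,7,12,13,14,15,20,21,22,23,28,29,30,31): 1⊕0⊕0⊕1⊕1⊕1⊕1⊕0⊕0⊕0⊕1⊕1⊕1⊕1⊕1⊕1 = 1
s8 (pos 8,9,10,11,12,13,14,15,24,25,26,27,28,29,30,31): 1⊕0⊕0⊕1⊕1⊕1⊕1⊕0⊕0⊕0⊕1⊕1⊕1⊕1⊕1⊕1 = 1
s16 (pos 16,17,18,19,20,21,22,23,24,25,26,27,28,29,30,31): 1⊕0⊕1⊕1⊕0⊕0⊕1⊕1⊕0⊕0⊕1⊕1⊕1⊕1⊕1⊕1 = 1
Syndrome s16…s1 = 11100 → error at position 28.
Flip position 28: 1011001100111101011001100111111 → 1011001100111101011001100110111
Read data bits from positions 3,5,6,7,9,10,11,12,13,14,15,17,18,19,20,21,22,23,24,25,26,27,28,29,30,31: 10010011110011001100110111

10010011110011001100110111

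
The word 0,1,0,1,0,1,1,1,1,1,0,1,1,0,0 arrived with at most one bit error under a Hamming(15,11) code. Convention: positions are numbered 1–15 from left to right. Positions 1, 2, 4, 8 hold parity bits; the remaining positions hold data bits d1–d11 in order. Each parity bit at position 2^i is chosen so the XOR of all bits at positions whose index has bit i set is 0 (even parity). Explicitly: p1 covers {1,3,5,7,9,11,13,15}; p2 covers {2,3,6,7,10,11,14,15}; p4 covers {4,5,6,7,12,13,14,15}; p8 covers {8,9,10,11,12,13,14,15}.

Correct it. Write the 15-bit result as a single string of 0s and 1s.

s1 (pos 1,3,5,7,9,11,13,15): 0⊕0⊕0⊕1⊕1⊕0⊕1⊕0 = 1
s2 (pos 2,3,6,7,10,11,14,15): 1⊕0⊕1⊕1⊕1⊕0⊕0⊕0 = 0
s4 (pos 4,5,6,7,12,13,14,15): 1⊕0⊕1⊕1⊕1⊕1⊕0⊕0 = 1
s8 (pos 8,9,10,11,12,13,14,15): 1⊕1⊕1⊕0⊕1⊕1⊕0⊕0 = 1
Syndrome s8…s1 = 1101 → error at position 13.
Flip position 13: 010101111101100 → 010101111101000

010101111101000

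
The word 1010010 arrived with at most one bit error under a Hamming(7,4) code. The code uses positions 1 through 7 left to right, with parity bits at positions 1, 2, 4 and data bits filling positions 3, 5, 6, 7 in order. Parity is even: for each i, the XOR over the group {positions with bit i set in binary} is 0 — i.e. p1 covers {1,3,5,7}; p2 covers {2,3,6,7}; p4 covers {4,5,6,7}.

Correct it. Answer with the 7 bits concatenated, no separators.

1011010

s1 (pos 1,3,5,7): 1⊕1⊕0⊕0 = 0
s2 (pos 2,3,6,7): 0⊕1⊕1⊕0 = 0
s4 (pos 4,5,6,7): 0⊕0⊕1⊕0 = 1
Syndrome s4…s1 = 100 → error at position 4.
Flip position 4: 1010010 → 1011010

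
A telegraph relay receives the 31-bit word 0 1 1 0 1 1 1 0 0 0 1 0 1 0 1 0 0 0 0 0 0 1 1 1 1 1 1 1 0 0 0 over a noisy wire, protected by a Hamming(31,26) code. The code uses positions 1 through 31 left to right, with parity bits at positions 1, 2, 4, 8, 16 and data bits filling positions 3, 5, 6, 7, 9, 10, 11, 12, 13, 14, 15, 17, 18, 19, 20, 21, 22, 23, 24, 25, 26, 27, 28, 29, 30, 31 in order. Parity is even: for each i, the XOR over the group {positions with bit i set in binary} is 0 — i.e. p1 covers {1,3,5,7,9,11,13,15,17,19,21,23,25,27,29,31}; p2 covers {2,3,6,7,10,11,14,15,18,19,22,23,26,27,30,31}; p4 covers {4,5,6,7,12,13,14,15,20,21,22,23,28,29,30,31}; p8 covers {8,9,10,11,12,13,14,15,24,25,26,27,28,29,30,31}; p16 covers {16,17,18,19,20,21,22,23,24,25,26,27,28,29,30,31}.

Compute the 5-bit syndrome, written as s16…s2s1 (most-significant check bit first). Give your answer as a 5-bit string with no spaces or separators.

s1 (pos 1,3,5,7,9,11,13,15,17,19,21,23,25,27,29,31): 0⊕1⊕1⊕1⊕0⊕1⊕1⊕1⊕0⊕0⊕0⊕1⊕1⊕1⊕0⊕0 = 1
s2 (pos 2,3,6,7,10,11,14,15,18,19,22,23,26,27,30,31): 1⊕1⊕1⊕1⊕0⊕1⊕0⊕1⊕0⊕0⊕1⊕1⊕1⊕1⊕0⊕0 = 0
s4 (pos 4,5,6,7,12,13,14,15,20,21,22,23,28,29,30,31): 0⊕1⊕1⊕1⊕0⊕1⊕0⊕1⊕0⊕0⊕1⊕1⊕1⊕0⊕0⊕0 = 0
s8 (pos 8,9,10,11,12,13,14,15,24,25,26,27,28,29,30,31): 0⊕0⊕0⊕1⊕0⊕1⊕0⊕1⊕1⊕1⊕1⊕1⊕1⊕0⊕0⊕0 = 0
s16 (pos 16,17,18,19,20,21,22,23,24,25,26,27,28,29,30,31): 0⊕0⊕0⊕0⊕0⊕0⊕1⊕1⊕1⊕1⊕1⊕1⊕1⊕0⊕0⊕0 = 1
Syndrome s16…s1 = 10001 → error at position 17.

10001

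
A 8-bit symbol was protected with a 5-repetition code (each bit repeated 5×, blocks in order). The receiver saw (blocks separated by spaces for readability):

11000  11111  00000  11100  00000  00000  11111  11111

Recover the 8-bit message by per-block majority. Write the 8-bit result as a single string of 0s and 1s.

Block 1 (11000): 2 ones → 0
Block 2 (11111): 5 ones → 1
Block 3 (00000): 0 ones → 0
Block 4 (11100): 3 ones → 1
Block 5 (00000): 0 ones → 0
Block 6 (00000): 0 ones → 0
Block 7 (11111): 5 ones → 1
Block 8 (11111): 5 ones → 1

01010011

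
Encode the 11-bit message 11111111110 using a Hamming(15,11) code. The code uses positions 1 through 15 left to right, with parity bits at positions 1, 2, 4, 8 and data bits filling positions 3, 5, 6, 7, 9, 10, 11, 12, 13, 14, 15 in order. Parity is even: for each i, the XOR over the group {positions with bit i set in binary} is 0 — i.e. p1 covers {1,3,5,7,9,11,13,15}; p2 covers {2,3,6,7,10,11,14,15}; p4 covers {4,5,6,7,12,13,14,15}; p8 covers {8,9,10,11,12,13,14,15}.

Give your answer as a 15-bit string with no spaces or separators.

001011101111110

Place data at non-parity positions: p1 p2 1 p4 1 1 1 p8 1 1 1 1 1 1 0
p1 (pos 1,3,5,7,9,11,13,15): XOR of data positions = 1⊕1⊕1⊕1⊕1⊕1⊕0 = 0
p2 (pos 2,3,6,7,10,11,14,15): XOR of data positions = 1⊕1⊕1⊕1⊕1⊕1⊕0 = 0
p4 (pos 4,5,6,7,12,13,14,15): XOR of data positions = 1⊕1⊕1⊕1⊕1⊕1⊕0 = 0
p8 (pos 8,9,10,11,12,13,14,15): XOR of data positions = 1⊕1⊕1⊕1⊕1⊕1⊕0 = 0
Codeword: 001011101111110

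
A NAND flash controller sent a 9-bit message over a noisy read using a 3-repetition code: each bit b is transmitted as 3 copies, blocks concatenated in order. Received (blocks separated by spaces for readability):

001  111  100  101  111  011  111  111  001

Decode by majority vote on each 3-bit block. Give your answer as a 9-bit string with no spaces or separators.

010111110

Block 1 (001): 1 one → 0
Block 2 (111): 3 ones → 1
Block 3 (100): 1 one → 0
Block 4 (101): 2 ones → 1
Block 5 (111): 3 ones → 1
Block 6 (011): 2 ones → 1
Block 7 (111): 3 ones → 1
Block 8 (111): 3 ones → 1
Block 9 (001): 1 one → 0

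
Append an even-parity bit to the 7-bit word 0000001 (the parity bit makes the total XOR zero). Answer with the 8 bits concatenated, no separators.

XOR of the 7 data bits: 0⊕0⊕0⊕0⊕0⊕0⊕1 = 1
Parity bit = 1 (so all 8 bits XOR to 0).

00000011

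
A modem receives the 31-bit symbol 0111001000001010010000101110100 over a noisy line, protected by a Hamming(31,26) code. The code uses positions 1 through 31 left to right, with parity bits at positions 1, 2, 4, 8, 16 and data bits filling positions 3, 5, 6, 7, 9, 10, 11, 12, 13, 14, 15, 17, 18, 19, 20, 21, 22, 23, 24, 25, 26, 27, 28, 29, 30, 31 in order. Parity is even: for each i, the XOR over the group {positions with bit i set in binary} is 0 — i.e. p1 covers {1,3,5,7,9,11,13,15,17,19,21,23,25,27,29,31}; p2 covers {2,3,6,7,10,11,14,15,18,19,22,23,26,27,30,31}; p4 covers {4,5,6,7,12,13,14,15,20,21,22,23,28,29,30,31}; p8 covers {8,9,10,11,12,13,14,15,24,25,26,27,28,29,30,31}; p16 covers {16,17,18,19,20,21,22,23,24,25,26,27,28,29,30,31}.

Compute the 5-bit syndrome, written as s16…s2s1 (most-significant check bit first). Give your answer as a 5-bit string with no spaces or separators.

s1 (pos 1,3,5,7,9,11,13,15,17,19,21,23,25,27,29,31): 0⊕1⊕0⊕1⊕0⊕0⊕1⊕1⊕0⊕0⊕0⊕1⊕1⊕1⊕1⊕0 = 0
s2 (pos 2,3,6,7,10,11,14,15,18,19,22,23,26,27,30,31): 1⊕1⊕0⊕1⊕0⊕0⊕0⊕1⊕1⊕0⊕0⊕1⊕1⊕1⊕0⊕0 = 0
s4 (pos 4,5,6,7,12,13,14,15,20,21,22,23,28,29,30,31): 1⊕0⊕0⊕1⊕0⊕1⊕0⊕1⊕0⊕0⊕0⊕1⊕0⊕1⊕0⊕0 = 0
s8 (pos 8,9,10,11,12,13,14,15,24,25,26,27,28,29,30,31): 0⊕0⊕0⊕0⊕0⊕1⊕0⊕1⊕0⊕1⊕1⊕1⊕0⊕1⊕0⊕0 = 0
s16 (pos 16,17,18,19,20,21,22,23,24,25,26,27,28,29,30,31): 0⊕0⊕1⊕0⊕0⊕0⊕0⊕1⊕0⊕1⊕1⊕1⊕0⊕1⊕0⊕0 = 0
Syndrome s16…s1 = 00000 → no error.

00000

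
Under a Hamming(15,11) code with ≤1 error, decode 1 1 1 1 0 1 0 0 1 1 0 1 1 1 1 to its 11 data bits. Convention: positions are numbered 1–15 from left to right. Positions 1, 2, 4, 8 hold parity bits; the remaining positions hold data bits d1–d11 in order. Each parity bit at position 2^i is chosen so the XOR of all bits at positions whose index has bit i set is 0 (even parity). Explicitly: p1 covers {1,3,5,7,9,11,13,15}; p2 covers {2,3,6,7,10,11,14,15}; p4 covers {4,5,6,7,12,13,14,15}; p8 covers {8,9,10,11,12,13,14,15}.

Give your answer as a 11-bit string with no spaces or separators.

10101101111

s1 (pos 1,3,5,7,9,11,13,15): 1⊕1⊕0⊕0⊕1⊕0⊕1⊕1 = 1
s2 (pos 2,3,6,7,10,11,14,15): 1⊕1⊕1⊕0⊕1⊕0⊕1⊕1 = 0
s4 (pos 4,5,6,7,12,13,14,15): 1⊕0⊕1⊕0⊕1⊕1⊕1⊕1 = 0
s8 (pos 8,9,10,11,12,13,14,15): 0⊕1⊕1⊕0⊕1⊕1⊕1⊕1 = 0
Syndrome s8…s1 = 0001 → error at position 1.
Flip position 1: 111101001101111 → 011101001101111
Read data bits from positions 3,5,6,7,9,10,11,12,13,14,15: 10101101111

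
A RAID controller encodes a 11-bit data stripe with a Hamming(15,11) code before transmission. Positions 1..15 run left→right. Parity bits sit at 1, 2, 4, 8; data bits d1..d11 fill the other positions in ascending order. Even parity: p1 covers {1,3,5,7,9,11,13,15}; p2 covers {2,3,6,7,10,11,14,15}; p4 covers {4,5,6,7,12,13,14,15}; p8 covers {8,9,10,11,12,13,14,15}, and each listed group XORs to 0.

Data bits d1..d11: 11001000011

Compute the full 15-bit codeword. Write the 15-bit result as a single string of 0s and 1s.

011110011000011

Place data at non-parity positions: p1 p2 1 p4 1 0 0 p8 1 0 0 0 0 1 1
p1 (pos 1,3,5,7,9,11,13,15): XOR of data positions = 1⊕1⊕0⊕1⊕0⊕0⊕1 = 0
p2 (pos 2,3,6,7,10,11,14,15): XOR of data positions = 1⊕0⊕0⊕0⊕0⊕1⊕1 = 1
p4 (pos 4,5,6,7,12,13,14,15): XOR of data positions = 1⊕0⊕0⊕0⊕0⊕1⊕1 = 1
p8 (pos 8,9,10,11,12,13,14,15): XOR of data positions = 1⊕0⊕0⊕0⊕0⊕1⊕1 = 1
Codeword: 011110011000011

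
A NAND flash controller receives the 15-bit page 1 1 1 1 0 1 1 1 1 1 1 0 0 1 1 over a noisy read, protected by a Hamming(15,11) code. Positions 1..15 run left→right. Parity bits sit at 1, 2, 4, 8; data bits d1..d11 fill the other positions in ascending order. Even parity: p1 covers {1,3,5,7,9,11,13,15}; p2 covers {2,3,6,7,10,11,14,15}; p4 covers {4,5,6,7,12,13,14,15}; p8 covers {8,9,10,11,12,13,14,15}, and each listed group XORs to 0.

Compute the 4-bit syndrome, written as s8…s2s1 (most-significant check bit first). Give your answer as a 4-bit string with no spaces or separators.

0100

s1 (pos 1,3,5,7,9,11,13,15): 1⊕1⊕0⊕1⊕1⊕1⊕0⊕1 = 0
s2 (pos 2,3,6,7,10,11,14,15): 1⊕1⊕1⊕1⊕1⊕1⊕1⊕1 = 0
s4 (pos 4,5,6,7,12,13,14,15): 1⊕0⊕1⊕1⊕0⊕0⊕1⊕1 = 1
s8 (pos 8,9,10,11,12,13,14,15): 1⊕1⊕1⊕1⊕0⊕0⊕1⊕1 = 0
Syndrome s8…s1 = 0100 → error at position 4.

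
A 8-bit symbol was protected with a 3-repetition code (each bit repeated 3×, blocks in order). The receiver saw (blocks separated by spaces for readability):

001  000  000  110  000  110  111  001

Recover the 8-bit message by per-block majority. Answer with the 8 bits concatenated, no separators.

Block 1 (001): 1 one → 0
Block 2 (000): 0 ones → 0
Block 3 (000): 0 ones → 0
Block 4 (110): 2 ones → 1
Block 5 (000): 0 ones → 0
Block 6 (110): 2 ones → 1
Block 7 (111): 3 ones → 1
Block 8 (001): 1 one → 0

00010110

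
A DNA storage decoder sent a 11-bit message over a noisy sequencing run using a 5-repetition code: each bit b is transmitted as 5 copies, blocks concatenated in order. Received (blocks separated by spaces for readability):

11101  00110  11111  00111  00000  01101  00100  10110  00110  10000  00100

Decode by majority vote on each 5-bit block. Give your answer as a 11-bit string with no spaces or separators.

Block 1 (11101): 4 ones → 1
Block 2 (00110): 2 ones → 0
Block 3 (11111): 5 ones → 1
Block 4 (00111): 3 ones → 1
Block 5 (00000): 0 ones → 0
Block 6 (01101): 3 ones → 1
Block 7 (00100): 1 one → 0
Block 8 (10110): 3 ones → 1
Block 9 (00110): 2 ones → 0
Block 10 (10000): 1 one → 0
Block 11 (00100): 1 one → 0

10110101000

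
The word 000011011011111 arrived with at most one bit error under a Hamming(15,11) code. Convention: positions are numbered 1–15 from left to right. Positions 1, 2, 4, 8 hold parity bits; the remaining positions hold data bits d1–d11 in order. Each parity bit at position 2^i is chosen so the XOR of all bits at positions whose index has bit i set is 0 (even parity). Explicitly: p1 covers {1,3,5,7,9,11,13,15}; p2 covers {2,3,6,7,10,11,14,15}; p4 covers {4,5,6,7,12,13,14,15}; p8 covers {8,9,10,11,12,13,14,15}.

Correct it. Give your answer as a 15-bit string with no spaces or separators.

000011010011111

s1 (pos 1,3,5,7,9,11,13,15): 0⊕0⊕1⊕0⊕1⊕1⊕1⊕1 = 1
s2 (pos 2,3,6,7,10,11,14,15): 0⊕0⊕1⊕0⊕0⊕1⊕1⊕1 = 0
s4 (pos 4,5,6,7,12,13,14,15): 0⊕1⊕1⊕0⊕1⊕1⊕1⊕1 = 0
s8 (pos 8,9,10,11,12,13,14,15): 1⊕1⊕0⊕1⊕1⊕1⊕1⊕1 = 1
Syndrome s8…s1 = 1001 → error at position 9.
Flip position 9: 000011011011111 → 000011010011111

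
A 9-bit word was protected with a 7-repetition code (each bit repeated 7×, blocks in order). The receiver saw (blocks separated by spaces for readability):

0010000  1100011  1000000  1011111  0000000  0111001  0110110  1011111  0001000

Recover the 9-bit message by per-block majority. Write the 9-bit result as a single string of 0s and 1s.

Block 1 (0010000): 1 one → 0
Block 2 (1100011): 4 ones → 1
Block 3 (1000000): 1 one → 0
Block 4 (1011111): 6 ones → 1
Block 5 (0000000): 0 ones → 0
Block 6 (0111001): 4 ones → 1
Block 7 (0110110): 4 ones → 1
Block 8 (1011111): 6 ones → 1
Block 9 (0001000): 1 one → 0

010101110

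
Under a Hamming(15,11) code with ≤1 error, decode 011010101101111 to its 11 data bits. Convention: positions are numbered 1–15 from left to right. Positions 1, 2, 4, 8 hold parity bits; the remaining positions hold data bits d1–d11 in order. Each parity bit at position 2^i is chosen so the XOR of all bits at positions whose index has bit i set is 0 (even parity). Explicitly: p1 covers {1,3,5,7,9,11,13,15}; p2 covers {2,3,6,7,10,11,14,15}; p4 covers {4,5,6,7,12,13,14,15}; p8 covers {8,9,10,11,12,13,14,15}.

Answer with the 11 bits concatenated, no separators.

11011101111

s1 (pos 1,3,5,7,9,11,13,15): 0⊕1⊕1⊕1⊕1⊕0⊕1⊕1 = 0
s2 (pos 2,3,6,7,10,11,14,15): 1⊕1⊕0⊕1⊕1⊕0⊕1⊕1 = 0
s4 (pos 4,5,6,7,12,13,14,15): 0⊕1⊕0⊕1⊕1⊕1⊕1⊕1 = 0
s8 (pos 8,9,10,11,12,13,14,15): 0⊕1⊕1⊕0⊕1⊕1⊕1⊕1 = 0
Syndrome s8…s1 = 0000 → no error.
Read data bits from positions 3,5,6,7,9,10,11,12,13,14,15: 11011101111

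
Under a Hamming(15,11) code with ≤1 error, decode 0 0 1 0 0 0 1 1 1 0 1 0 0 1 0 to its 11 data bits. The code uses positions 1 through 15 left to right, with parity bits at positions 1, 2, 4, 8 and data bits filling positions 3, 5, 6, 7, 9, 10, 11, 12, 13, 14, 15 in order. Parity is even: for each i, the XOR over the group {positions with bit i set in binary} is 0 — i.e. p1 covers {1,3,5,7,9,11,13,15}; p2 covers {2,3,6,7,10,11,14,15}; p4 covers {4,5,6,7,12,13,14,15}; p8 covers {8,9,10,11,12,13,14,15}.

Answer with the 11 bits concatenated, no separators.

10011010010

s1 (pos 1,3,5,7,9,11,13,15): 0⊕1⊕0⊕1⊕1⊕1⊕0⊕0 = 0
s2 (pos 2,3,6,7,10,11,14,15): 0⊕1⊕0⊕1⊕0⊕1⊕1⊕0 = 0
s4 (pos 4,5,6,7,12,13,14,15): 0⊕0⊕0⊕1⊕0⊕0⊕1⊕0 = 0
s8 (pos 8,9,10,11,12,13,14,15): 1⊕1⊕0⊕1⊕0⊕0⊕1⊕0 = 0
Syndrome s8…s1 = 0000 → no error.
Read data bits from positions 3,5,6,7,9,10,11,12,13,14,15: 10011010010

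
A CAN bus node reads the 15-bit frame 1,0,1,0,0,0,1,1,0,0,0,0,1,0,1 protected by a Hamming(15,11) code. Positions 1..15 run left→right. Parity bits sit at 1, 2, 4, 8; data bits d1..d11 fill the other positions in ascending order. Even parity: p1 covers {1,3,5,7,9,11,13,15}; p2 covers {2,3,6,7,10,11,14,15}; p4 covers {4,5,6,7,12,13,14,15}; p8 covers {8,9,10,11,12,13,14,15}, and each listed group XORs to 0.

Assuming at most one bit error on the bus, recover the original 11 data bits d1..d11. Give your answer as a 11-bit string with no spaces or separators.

s1 (pos 1,3,5,7,9,11,13,15): 1⊕1⊕0⊕1⊕0⊕0⊕1⊕1 = 1
s2 (pos 2,3,6,7,10,11,14,15): 0⊕1⊕0⊕1⊕0⊕0⊕0⊕1 = 1
s4 (pos 4,5,6,7,12,13,14,15): 0⊕0⊕0⊕1⊕0⊕1⊕0⊕1 = 1
s8 (pos 8,9,10,11,12,13,14,15): 1⊕0⊕0⊕0⊕0⊕1⊕0⊕1 = 1
Syndrome s8…s1 = 1111 → error at position 15.
Flip position 15: 101000110000101 → 101000110000100
Read data bits from positions 3,5,6,7,9,10,11,12,13,14,15: 10010000100

10010000100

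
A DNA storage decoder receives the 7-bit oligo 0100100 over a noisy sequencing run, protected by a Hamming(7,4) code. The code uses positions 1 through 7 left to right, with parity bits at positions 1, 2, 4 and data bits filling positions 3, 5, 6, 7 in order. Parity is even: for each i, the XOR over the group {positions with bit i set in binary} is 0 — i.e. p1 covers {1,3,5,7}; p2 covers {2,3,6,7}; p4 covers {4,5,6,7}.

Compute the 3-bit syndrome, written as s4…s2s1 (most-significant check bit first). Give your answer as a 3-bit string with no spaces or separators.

s1 (pos 1,3,5,7): 0⊕0⊕1⊕0 = 1
s2 (pos 2,3,6,7): 1⊕0⊕0⊕0 = 1
s4 (pos 4,5,6,7): 0⊕1⊕0⊕0 = 1
Syndrome s4…s1 = 111 → error at position 7.

111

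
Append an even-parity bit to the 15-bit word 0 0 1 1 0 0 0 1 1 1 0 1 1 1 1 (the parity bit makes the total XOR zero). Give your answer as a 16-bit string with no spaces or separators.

0011000111011111

XOR of the 15 data bits: 0⊕0⊕1⊕1⊕0⊕0⊕0⊕1⊕1⊕1⊕0⊕1⊕1⊕1⊕1 = 1
Parity bit = 1 (so all 16 bits XOR to 0).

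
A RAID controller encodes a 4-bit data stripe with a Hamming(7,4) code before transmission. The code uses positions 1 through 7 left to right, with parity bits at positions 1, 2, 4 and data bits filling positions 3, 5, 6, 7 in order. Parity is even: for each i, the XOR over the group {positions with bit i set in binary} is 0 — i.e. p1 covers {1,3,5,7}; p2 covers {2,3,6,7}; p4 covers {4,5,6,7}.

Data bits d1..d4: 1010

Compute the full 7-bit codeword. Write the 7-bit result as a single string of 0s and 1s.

Place data at non-parity positions: p1 p2 1 p4 0 1 0
p1 (pos 1,3,5,7): XOR of data positions = 1⊕0⊕0 = 1
p2 (pos 2,3,6,7): XOR of data positions = 1⊕1⊕0 = 0
p4 (pos 4,5,6,7): XOR of data positions = 0⊕1⊕0 = 1
Codeword: 1011010

1011010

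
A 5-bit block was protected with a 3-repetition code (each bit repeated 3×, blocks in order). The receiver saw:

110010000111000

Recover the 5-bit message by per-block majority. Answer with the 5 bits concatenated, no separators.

Block 1 (110): 2 ones → 1
Block 2 (010): 1 one → 0
Block 3 (000): 0 ones → 0
Block 4 (111): 3 ones → 1
Block 5 (000): 0 ones → 0

10010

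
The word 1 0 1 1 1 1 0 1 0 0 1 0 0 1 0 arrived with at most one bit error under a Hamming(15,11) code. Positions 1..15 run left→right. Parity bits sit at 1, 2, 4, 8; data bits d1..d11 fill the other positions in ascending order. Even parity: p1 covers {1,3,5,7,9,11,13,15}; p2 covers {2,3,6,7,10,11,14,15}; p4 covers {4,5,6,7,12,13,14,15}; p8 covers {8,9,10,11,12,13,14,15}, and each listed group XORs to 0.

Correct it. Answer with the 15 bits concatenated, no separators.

101111000010010

s1 (pos 1,3,5,7,9,11,13,15): 1⊕1⊕1⊕0⊕0⊕1⊕0⊕0 = 0
s2 (pos 2,3,6,7,10,11,14,15): 0⊕1⊕1⊕0⊕0⊕1⊕1⊕0 = 0
s4 (pos 4,5,6,7,12,13,14,15): 1⊕1⊕1⊕0⊕0⊕0⊕1⊕0 = 0
s8 (pos 8,9,10,11,12,13,14,15): 1⊕0⊕0⊕1⊕0⊕0⊕1⊕0 = 1
Syndrome s8…s1 = 1000 → error at position 8.
Flip position 8: 101111010010010 → 101111000010010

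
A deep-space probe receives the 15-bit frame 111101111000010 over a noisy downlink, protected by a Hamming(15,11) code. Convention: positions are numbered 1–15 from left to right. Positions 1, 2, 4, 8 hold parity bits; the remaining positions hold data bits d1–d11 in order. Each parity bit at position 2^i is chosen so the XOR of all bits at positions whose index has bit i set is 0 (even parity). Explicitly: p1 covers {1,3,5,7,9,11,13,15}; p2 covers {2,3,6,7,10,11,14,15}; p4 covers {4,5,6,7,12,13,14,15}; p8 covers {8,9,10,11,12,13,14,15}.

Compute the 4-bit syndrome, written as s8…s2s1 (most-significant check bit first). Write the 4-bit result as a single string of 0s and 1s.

1010

s1 (pos 1,3,5,7,9,11,13,15): 1⊕1⊕0⊕1⊕1⊕0⊕0⊕0 = 0
s2 (pos 2,3,6,7,10,11,14,15): 1⊕1⊕1⊕1⊕0⊕0⊕1⊕0 = 1
s4 (pos 4,5,6,7,12,13,14,15): 1⊕0⊕1⊕1⊕0⊕0⊕1⊕0 = 0
s8 (pos 8,9,10,11,12,13,14,15): 1⊕1⊕0⊕0⊕0⊕0⊕1⊕0 = 1
Syndrome s8…s1 = 1010 → error at position 10.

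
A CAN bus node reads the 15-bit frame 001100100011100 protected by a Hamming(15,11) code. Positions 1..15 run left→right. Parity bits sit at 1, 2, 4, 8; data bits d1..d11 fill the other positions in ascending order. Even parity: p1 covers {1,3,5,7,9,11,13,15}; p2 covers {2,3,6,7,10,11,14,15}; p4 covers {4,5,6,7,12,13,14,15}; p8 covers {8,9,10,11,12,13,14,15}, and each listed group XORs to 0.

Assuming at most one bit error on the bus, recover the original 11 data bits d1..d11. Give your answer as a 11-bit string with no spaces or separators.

s1 (pos 1,3,5,7,9,11,13,15): 0⊕1⊕0⊕1⊕0⊕1⊕1⊕0 = 0
s2 (pos 2,3,6,7,10,11,14,15): 0⊕1⊕0⊕1⊕0⊕1⊕0⊕0 = 1
s4 (pos 4,5,6,7,12,13,14,15): 1⊕0⊕0⊕1⊕1⊕1⊕0⊕0 = 0
s8 (pos 8,9,10,11,12,13,14,15): 0⊕0⊕0⊕1⊕1⊕1⊕0⊕0 = 1
Syndrome s8…s1 = 1010 → error at position 10.
Flip position 10: 001100100011100 → 001100100111100
Read data bits from positions 3,5,6,7,9,10,11,12,13,14,15: 10010111100

10010111100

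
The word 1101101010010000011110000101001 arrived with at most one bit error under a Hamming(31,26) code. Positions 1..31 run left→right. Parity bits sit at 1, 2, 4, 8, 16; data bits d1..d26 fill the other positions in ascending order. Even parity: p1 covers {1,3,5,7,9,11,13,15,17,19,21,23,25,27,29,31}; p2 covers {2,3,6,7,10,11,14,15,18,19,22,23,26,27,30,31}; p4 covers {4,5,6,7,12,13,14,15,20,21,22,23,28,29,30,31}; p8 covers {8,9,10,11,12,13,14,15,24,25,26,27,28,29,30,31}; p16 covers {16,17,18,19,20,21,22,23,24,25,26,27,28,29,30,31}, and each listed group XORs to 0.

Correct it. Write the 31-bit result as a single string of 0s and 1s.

1101101010010000011110001101001

s1 (pos 1,3,5,7,9,11,13,15,17,19,21,23,25,27,29,31): 1⊕0⊕1⊕1⊕1⊕0⊕0⊕0⊕0⊕1⊕1⊕0⊕0⊕0⊕0⊕1 = 1
s2 (pos 2,3,6,7,10,11,14,15,18,19,22,23,26,27,30,31): 1⊕0⊕0⊕1⊕0⊕0⊕0⊕0⊕1⊕1⊕0⊕0⊕1⊕0⊕0⊕1 = 0
s4 (pos 4,5,6,7,12,13,14,15,20,21,22,23,28,29,30,31): 1⊕1⊕0⊕1⊕1⊕0⊕0⊕0⊕1⊕1⊕0⊕0⊕1⊕0⊕0⊕1 = 0
s8 (pos 8,9,10,11,12,13,14,15,24,25,26,27,28,29,30,31): 0⊕1⊕0⊕0⊕1⊕0⊕0⊕0⊕0⊕0⊕1⊕0⊕1⊕0⊕0⊕1 = 1
s16 (pos 16,17,18,19,20,21,22,23,24,25,26,27,28,29,30,31): 0⊕0⊕1⊕1⊕1⊕1⊕0⊕0⊕0⊕0⊕1⊕0⊕1⊕0⊕0⊕1 = 1
Syndrome s16…s1 = 11001 → error at position 25.
Flip position 25: 1101101010010000011110000101001 → 1101101010010000011110001101001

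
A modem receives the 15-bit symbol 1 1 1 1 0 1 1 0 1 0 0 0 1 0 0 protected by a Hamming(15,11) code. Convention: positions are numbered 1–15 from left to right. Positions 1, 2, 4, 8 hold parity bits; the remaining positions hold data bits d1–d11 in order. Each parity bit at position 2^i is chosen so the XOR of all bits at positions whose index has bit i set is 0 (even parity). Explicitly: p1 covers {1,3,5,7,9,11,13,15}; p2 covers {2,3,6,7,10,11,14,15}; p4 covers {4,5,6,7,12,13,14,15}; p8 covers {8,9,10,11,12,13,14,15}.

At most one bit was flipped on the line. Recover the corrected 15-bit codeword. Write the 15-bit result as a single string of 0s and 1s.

011101101000100

s1 (pos 1,3,5,7,9,11,13,15): 1⊕1⊕0⊕1⊕1⊕0⊕1⊕0 = 1
s2 (pos 2,3,6,7,10,11,14,15): 1⊕1⊕1⊕1⊕0⊕0⊕0⊕0 = 0
s4 (pos 4,5,6,7,12,13,14,15): 1⊕0⊕1⊕1⊕0⊕1⊕0⊕0 = 0
s8 (pos 8,9,10,11,12,13,14,15): 0⊕1⊕0⊕0⊕0⊕1⊕0⊕0 = 0
Syndrome s8…s1 = 0001 → error at position 1.
Flip position 1: 111101101000100 → 011101101000100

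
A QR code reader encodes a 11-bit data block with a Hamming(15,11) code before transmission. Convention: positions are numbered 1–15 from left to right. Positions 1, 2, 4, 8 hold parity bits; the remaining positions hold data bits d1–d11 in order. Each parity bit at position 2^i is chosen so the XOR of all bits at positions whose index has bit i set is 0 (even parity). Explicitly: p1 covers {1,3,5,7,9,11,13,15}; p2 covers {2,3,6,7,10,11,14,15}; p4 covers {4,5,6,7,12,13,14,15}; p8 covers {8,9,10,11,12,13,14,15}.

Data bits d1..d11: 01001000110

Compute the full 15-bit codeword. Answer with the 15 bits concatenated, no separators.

Place data at non-parity positions: p1 p2 0 p4 1 0 0 p8 1 0 0 0 1 1 0
p1 (pos 1,3,5,7,9,11,13,15): XOR of data positions = 0⊕1⊕0⊕1⊕0⊕1⊕0 = 1
p2 (pos 2,3,6,7,10,11,14,15): XOR of data positions = 0⊕0⊕0⊕0⊕0⊕1⊕0 = 1
p4 (pos 4,5,6,7,12,13,14,15): XOR of data positions = 1⊕0⊕0⊕0⊕1⊕1⊕0 = 1
p8 (pos 8,9,10,11,12,13,14,15): XOR of data positions = 1⊕0⊕0⊕0⊕1⊕1⊕0 = 1
Codeword: 110110011000110

110110011000110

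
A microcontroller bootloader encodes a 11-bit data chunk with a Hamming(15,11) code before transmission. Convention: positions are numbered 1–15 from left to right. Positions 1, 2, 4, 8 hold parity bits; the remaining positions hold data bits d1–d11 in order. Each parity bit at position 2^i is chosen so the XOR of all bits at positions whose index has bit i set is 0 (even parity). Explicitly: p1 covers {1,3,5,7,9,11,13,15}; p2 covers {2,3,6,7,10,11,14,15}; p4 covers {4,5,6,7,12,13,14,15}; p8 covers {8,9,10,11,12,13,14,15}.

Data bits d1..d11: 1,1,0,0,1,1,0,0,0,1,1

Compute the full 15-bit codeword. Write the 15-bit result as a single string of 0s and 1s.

001110001100011

Place data at non-parity positions: p1 p2 1 p4 1 0 0 p8 1 1 0 0 0 1 1
p1 (pos 1,3,5,7,9,11,13,15): XOR of data positions = 1⊕1⊕0⊕1⊕0⊕0⊕1 = 0
p2 (pos 2,3,6,7,10,11,14,15): XOR of data positions = 1⊕0⊕0⊕1⊕0⊕1⊕1 = 0
p4 (pos 4,5,6,7,12,13,14,15): XOR of data positions = 1⊕0⊕0⊕0⊕0⊕1⊕1 = 1
p8 (pos 8,9,10,11,12,13,14,15): XOR of data positions = 1⊕1⊕0⊕0⊕0⊕1⊕1 = 0
Codeword: 001110001100011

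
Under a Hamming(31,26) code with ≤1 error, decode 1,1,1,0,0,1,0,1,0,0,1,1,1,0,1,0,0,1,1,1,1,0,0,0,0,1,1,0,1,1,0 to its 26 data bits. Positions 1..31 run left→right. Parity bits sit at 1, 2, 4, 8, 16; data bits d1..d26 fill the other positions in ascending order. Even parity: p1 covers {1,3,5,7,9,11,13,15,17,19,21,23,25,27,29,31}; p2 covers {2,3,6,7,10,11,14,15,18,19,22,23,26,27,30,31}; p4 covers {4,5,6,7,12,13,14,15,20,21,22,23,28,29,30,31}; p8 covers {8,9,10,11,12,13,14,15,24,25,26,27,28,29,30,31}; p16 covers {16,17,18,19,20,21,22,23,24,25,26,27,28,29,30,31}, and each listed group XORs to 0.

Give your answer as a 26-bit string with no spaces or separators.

10101011101011110000110110

s1 (pos 1,3,5,7,9,11,13,15,17,19,21,23,25,27,29,31): 1⊕1⊕0⊕0⊕0⊕1⊕1⊕1⊕0⊕1⊕1⊕0⊕0⊕1⊕1⊕0 = 1
s2 (pos 2,3,6,7,10,11,14,15,18,19,22,23,26,27,30,31): 1⊕1⊕1⊕0⊕0⊕1⊕0⊕1⊕1⊕1⊕0⊕0⊕1⊕1⊕1⊕0 = 0
s4 (pos 4,5,6,7,12,13,14,15,20,21,22,23,28,29,30,31): 0⊕0⊕1⊕0⊕1⊕1⊕0⊕1⊕1⊕1⊕0⊕0⊕0⊕1⊕1⊕0 = 0
s8 (pos 8,9,10,11,12,13,14,15,24,25,26,27,28,29,30,31): 1⊕0⊕0⊕1⊕1⊕1⊕0⊕1⊕0⊕0⊕1⊕1⊕0⊕1⊕1⊕0 = 1
s16 (pos 16,17,18,19,20,21,22,23,24,25,26,27,28,29,30,31): 0⊕0⊕1⊕1⊕1⊕1⊕0⊕0⊕0⊕0⊕1⊕1⊕0⊕1⊕1⊕0 = 0
Syndrome s16…s1 = 01001 → error at position 9.
Flip position 9: 1110010100111010011110000110110 → 1110010110111010011110000110110
Read data bits from positions 3,5,6,7,9,10,11,12,13,14,15,17,18,19,20,21,22,23,24,25,26,27,28,29,30,31: 10101011101011110000110110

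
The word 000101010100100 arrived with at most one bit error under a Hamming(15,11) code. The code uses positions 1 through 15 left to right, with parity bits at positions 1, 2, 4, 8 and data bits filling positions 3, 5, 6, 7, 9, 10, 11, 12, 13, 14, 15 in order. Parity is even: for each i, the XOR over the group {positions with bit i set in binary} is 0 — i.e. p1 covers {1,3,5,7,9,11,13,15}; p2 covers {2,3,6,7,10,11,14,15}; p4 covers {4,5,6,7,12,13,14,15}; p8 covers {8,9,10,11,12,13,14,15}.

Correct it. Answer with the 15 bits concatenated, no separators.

s1 (pos 1,3,5,7,9,11,13,15): 0⊕0⊕0⊕0⊕0⊕0⊕1⊕0 = 1
s2 (pos 2,3,6,7,10,11,14,15): 0⊕0⊕1⊕0⊕1⊕0⊕0⊕0 = 0
s4 (pos 4,5,6,7,12,13,14,15): 1⊕0⊕1⊕0⊕0⊕1⊕0⊕0 = 1
s8 (pos 8,9,10,11,12,13,14,15): 1⊕0⊕1⊕0⊕0⊕1⊕0⊕0 = 1
Syndrome s8…s1 = 1101 → error at position 13.
Flip position 13: 000101010100100 → 000101010100000

000101010100000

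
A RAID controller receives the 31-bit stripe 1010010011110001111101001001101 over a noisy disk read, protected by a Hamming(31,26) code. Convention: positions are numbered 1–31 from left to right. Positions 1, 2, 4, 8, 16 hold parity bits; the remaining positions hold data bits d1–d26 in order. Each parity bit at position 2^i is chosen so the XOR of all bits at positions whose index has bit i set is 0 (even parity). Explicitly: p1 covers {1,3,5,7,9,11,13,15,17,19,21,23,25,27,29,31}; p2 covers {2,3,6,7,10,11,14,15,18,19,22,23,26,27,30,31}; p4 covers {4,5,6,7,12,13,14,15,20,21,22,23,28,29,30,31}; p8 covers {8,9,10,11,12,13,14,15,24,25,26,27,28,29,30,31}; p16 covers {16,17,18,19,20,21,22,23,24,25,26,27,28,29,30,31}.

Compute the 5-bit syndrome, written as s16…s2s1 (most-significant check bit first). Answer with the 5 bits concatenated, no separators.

s1 (pos 1,3,5,7,9,11,13,15,17,19,21,23,25,27,29,31): 1⊕1⊕0⊕0⊕1⊕1⊕0⊕0⊕1⊕1⊕0⊕0⊕1⊕0⊕1⊕1 = 1
s2 (pos 2,3,6,7,10,11,14,15,18,19,22,23,26,27,30,31): 0⊕1⊕1⊕0⊕1⊕1⊕0⊕0⊕1⊕1⊕1⊕0⊕0⊕0⊕0⊕1 = 0
s4 (pos 4,5,6,7,12,13,14,15,20,21,22,23,28,29,30,31): 0⊕0⊕1⊕0⊕1⊕0⊕0⊕0⊕1⊕0⊕1⊕0⊕1⊕1⊕0⊕1 = 1
s8 (pos 8,9,10,11,12,13,14,15,24,25,26,27,28,29,30,31): 0⊕1⊕1⊕1⊕1⊕0⊕0⊕0⊕0⊕1⊕0⊕0⊕1⊕1⊕0⊕1 = 0
s16 (pos 16,17,18,19,20,21,22,23,24,25,26,27,28,29,30,31): 1⊕1⊕1⊕1⊕1⊕0⊕1⊕0⊕0⊕1⊕0⊕0⊕1⊕1⊕0⊕1 = 0
Syndrome s16…s1 = 00101 → error at position 5.

00101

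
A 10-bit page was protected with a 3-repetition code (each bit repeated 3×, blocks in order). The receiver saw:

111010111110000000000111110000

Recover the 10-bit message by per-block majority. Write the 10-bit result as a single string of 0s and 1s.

Block 1 (111): 3 ones → 1
Block 2 (010): 1 one → 0
Block 3 (111): 3 ones → 1
Block 4 (110): 2 ones → 1
Block 5 (000): 0 ones → 0
Block 6 (000): 0 ones → 0
Block 7 (000): 0 ones → 0
Block 8 (111): 3 ones → 1
Block 9 (110): 2 ones → 1
Block 10 (000): 0 ones → 0

1011000110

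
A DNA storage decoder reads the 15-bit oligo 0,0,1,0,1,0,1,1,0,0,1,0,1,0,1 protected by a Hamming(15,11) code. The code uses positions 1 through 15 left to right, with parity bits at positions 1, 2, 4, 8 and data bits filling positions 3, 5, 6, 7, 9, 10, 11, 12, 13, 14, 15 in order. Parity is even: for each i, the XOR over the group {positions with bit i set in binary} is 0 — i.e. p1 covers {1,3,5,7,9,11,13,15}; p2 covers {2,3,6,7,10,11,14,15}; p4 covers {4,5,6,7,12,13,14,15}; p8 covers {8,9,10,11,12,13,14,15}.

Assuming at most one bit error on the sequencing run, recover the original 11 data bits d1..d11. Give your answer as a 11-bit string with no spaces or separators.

s1 (pos 1,3,5,7,9,11,13,15): 0⊕1⊕1⊕1⊕0⊕1⊕1⊕1 = 0
s2 (pos 2,3,6,7,10,11,14,15): 0⊕1⊕0⊕1⊕0⊕1⊕0⊕1 = 0
s4 (pos 4,5,6,7,12,13,14,15): 0⊕1⊕0⊕1⊕0⊕1⊕0⊕1 = 0
s8 (pos 8,9,10,11,12,13,14,15): 1⊕0⊕0⊕1⊕0⊕1⊕0⊕1 = 0
Syndrome s8…s1 = 0000 → no error.
Read data bits from positions 3,5,6,7,9,10,11,12,13,14,15: 11010010101

11010010101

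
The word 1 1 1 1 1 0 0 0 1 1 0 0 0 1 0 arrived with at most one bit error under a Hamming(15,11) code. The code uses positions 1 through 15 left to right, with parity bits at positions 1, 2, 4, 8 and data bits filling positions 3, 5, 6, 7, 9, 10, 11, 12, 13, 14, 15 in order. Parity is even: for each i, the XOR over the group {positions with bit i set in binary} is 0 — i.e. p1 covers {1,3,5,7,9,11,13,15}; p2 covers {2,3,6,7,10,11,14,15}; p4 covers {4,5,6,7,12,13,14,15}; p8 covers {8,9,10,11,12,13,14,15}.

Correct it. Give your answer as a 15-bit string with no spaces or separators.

s1 (pos 1,3,5,7,9,11,13,15): 1⊕1⊕1⊕0⊕1⊕0⊕0⊕0 = 0
s2 (pos 2,3,6,7,10,11,14,15): 1⊕1⊕0⊕0⊕1⊕0⊕1⊕0 = 0
s4 (pos 4,5,6,7,12,13,14,15): 1⊕1⊕0⊕0⊕0⊕0⊕1⊕0 = 1
s8 (pos 8,9,10,11,12,13,14,15): 0⊕1⊕1⊕0⊕0⊕0⊕1⊕0 = 1
Syndrome s8…s1 = 1100 → error at position 12.
Flip position 12: 111110001100010 → 111110001101010

111110001101010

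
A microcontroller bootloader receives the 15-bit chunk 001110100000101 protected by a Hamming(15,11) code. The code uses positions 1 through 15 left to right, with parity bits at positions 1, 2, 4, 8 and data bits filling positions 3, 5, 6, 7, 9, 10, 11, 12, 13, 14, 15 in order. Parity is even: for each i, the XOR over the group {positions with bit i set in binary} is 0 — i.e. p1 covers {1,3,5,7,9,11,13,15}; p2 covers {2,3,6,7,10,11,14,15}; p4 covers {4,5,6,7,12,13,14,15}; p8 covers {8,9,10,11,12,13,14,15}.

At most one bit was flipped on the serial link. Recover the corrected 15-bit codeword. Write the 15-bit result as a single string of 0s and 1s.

001110000000101

s1 (pos 1,3,5,7,9,11,13,15): 0⊕1⊕1⊕1⊕0⊕0⊕1⊕1 = 1
s2 (pos 2,3,6,7,10,11,14,15): 0⊕1⊕0⊕1⊕0⊕0⊕0⊕1 = 1
s4 (pos 4,5,6,7,12,13,14,15): 1⊕1⊕0⊕1⊕0⊕1⊕0⊕1 = 1
s8 (pos 8,9,10,11,12,13,14,15): 0⊕0⊕0⊕0⊕0⊕1⊕0⊕1 = 0
Syndrome s8…s1 = 0111 → error at position 7.
Flip position 7: 001110100000101 → 001110000000101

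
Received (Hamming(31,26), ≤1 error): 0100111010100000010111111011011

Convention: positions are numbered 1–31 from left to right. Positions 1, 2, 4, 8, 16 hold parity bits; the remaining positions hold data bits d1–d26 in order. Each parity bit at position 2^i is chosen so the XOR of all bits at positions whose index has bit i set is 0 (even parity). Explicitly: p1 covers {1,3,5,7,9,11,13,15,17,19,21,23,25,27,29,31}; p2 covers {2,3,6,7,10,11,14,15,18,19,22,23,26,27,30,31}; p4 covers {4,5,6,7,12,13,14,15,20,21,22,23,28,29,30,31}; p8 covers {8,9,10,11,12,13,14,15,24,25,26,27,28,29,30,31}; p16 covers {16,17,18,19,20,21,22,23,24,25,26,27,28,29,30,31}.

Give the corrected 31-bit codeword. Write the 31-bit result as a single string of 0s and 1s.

s1 (pos 1,3,5,7,9,11,13,15,17,19,21,23,25,27,29,31): 0⊕0⊕1⊕1⊕1⊕1⊕0⊕0⊕0⊕0⊕1⊕1⊕1⊕1⊕0⊕1 = 1
s2 (pos 2,3,6,7,10,11,14,15,18,19,22,23,26,27,30,31): 1⊕0⊕1⊕1⊕0⊕1⊕0⊕0⊕1⊕0⊕1⊕1⊕0⊕1⊕1⊕1 = 0
s4 (pos 4,5,6,7,12,13,14,15,20,21,22,23,28,29,30,31): 0⊕1⊕1⊕1⊕0⊕0⊕0⊕0⊕1⊕1⊕1⊕1⊕1⊕0⊕1⊕1 = 0
s8 (pos 8,9,10,11,12,13,14,15,24,25,26,27,28,29,30,31): 0⊕1⊕0⊕1⊕0⊕0⊕0⊕0⊕1⊕1⊕0⊕1⊕1⊕0⊕1⊕1 = 0
s16 (pos 16,17,18,19,20,21,22,23,24,25,26,27,28,29,30,31): 0⊕0⊕1⊕0⊕1⊕1⊕1⊕1⊕1⊕1⊕0⊕1⊕1⊕0⊕1⊕1 = 1
Syndrome s16…s1 = 10001 → error at position 17.
Flip position 17: 0100111010100000010111111011011 → 0100111010100000110111111011011

0100111010100000110111111011011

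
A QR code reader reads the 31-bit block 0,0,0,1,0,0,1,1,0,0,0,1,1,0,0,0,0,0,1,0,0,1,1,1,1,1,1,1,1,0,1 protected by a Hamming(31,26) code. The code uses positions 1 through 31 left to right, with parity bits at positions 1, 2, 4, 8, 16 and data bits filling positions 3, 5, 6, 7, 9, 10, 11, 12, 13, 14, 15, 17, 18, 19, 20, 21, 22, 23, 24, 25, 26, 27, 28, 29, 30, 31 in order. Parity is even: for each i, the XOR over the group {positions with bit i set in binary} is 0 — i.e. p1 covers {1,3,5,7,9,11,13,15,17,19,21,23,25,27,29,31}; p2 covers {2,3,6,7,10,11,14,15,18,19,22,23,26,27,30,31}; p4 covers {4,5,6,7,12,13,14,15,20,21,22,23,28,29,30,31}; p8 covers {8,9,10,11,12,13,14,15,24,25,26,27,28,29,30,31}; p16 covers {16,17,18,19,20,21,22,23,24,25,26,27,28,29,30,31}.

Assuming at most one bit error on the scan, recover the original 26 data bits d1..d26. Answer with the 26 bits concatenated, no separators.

s1 (pos 1,3,5,7,9,11,13,15,17,19,21,23,25,27,29,31): 0⊕0⊕0⊕1⊕0⊕0⊕1⊕0⊕0⊕1⊕0⊕1⊕1⊕1⊕1⊕1 = 0
s2 (pos 2,3,6,7,10,11,14,15,18,19,22,23,26,27,30,31): 0⊕0⊕0⊕1⊕0⊕0⊕0⊕0⊕0⊕1⊕1⊕1⊕1⊕1⊕0⊕1 = 1
s4 (pos 4,5,6,7,12,13,14,15,20,21,22,23,28,29,30,31): 1⊕0⊕0⊕1⊕1⊕1⊕0⊕0⊕0⊕0⊕1⊕1⊕1⊕1⊕0⊕1 = 1
s8 (pos 8,9,10,11,12,13,14,15,24,25,26,27,28,29,30,31): 1⊕0⊕0⊕0⊕1⊕1⊕0⊕0⊕1⊕1⊕1⊕1⊕1⊕1⊕0⊕1 = 0
s16 (pos 16,17,18,19,20,21,22,23,24,25,26,27,28,29,30,31): 0⊕0⊕0⊕1⊕0⊕0⊕1⊕1⊕1⊕1⊕1⊕1⊕1⊕1⊕0⊕1 = 0
Syndrome s16…s1 = 00110 → error at position 6.
Flip position 6: 0001001100011000001001111111101 → 0001011100011000001001111111101
Read data bits from positions 3,5,6,7,9,10,11,12,13,14,15,17,18,19,20,21,22,23,24,25,26,27,28,29,30,31: 00110001100001001111111101

00110001100001001111111101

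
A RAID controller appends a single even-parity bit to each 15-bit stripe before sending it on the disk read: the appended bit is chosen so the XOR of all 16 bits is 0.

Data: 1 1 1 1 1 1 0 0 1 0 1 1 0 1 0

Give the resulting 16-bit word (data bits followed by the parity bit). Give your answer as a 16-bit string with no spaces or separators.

1111110010110100

XOR of the 15 data bits: 1⊕1⊕1⊕1⊕1⊕1⊕0⊕0⊕1⊕0⊕1⊕1⊕0⊕1⊕0 = 0
Parity bit = 0 (so all 16 bits XOR to 0).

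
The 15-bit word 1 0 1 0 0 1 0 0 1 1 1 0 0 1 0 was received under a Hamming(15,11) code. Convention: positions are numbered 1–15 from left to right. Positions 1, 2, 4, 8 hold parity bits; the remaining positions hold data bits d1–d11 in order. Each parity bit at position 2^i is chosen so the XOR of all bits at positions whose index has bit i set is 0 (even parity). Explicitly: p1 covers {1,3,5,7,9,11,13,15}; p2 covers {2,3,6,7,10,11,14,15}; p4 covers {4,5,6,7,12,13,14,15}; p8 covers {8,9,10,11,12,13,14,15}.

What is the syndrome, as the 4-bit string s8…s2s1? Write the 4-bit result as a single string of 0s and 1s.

s1 (pos 1,3,5,7,9,11,13,15): 1⊕1⊕0⊕0⊕1⊕1⊕0⊕0 = 0
s2 (pos 2,3,6,7,10,11,14,15): 0⊕1⊕1⊕0⊕1⊕1⊕1⊕0 = 1
s4 (pos 4,5,6,7,12,13,14,15): 0⊕0⊕1⊕0⊕0⊕0⊕1⊕0 = 0
s8 (pos 8,9,10,11,12,13,14,15): 0⊕1⊕1⊕1⊕0⊕0⊕1⊕0 = 0
Syndrome s8…s1 = 0010 → error at position 2.

0010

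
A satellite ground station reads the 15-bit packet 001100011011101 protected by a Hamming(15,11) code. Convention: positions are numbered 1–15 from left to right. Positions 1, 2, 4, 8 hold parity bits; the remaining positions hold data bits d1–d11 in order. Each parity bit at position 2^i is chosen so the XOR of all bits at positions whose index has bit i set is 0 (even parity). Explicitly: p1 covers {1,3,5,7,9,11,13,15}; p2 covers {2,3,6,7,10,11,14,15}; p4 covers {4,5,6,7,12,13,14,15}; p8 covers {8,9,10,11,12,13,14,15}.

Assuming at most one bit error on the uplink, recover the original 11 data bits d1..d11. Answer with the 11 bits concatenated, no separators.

s1 (pos 1,3,5,7,9,11,13,15): 0⊕1⊕0⊕0⊕1⊕1⊕1⊕1 = 1
s2 (pos 2,3,6,7,10,11,14,15): 0⊕1⊕0⊕0⊕0⊕1⊕0⊕1 = 1
s4 (pos 4,5,6,7,12,13,14,15): 1⊕0⊕0⊕0⊕1⊕1⊕0⊕1 = 0
s8 (pos 8,9,10,11,12,13,14,15): 1⊕1⊕0⊕1⊕1⊕1⊕0⊕1 = 0
Syndrome s8…s1 = 0011 → error at position 3.
Flip position 3: 001100011011101 → 000100011011101
Read data bits from positions 3,5,6,7,9,10,11,12,13,14,15: 00001011101

00001011101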